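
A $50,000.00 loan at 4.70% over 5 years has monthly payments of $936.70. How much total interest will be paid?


Total paid over the life of the loan = PMT × n.
Total paid = $936.70 × 60 = $56,202.00
Total interest = total paid − principal = $56,202.00 − $50,000.00 = $6,202.00

Total interest = (PMT × n) - PV = $6,202.00


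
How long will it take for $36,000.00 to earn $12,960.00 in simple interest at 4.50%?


Rearrange the simple interest formula for t:
I = P × r × t  ⇒  t = I / (P × r)
t = $12,960.00 / ($36,000.00 × 0.045)
t = 8

t = I/(P×r) = 8 years


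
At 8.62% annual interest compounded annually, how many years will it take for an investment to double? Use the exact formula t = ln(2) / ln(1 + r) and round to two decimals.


Doubling condition: (1 + r)^t = 2
Take ln of both sides: t × ln(1 + r) = ln(2)
t = ln(2) / ln(1 + r)
t = 0.693147 / 0.082685
t = 8.38

t = ln(2) / ln(1 + r) = 8.38 years


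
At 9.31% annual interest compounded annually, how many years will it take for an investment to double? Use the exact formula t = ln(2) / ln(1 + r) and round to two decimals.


Doubling condition: (1 + r)^t = 2
Take ln of both sides: t × ln(1 + r) = ln(2)
t = ln(2) / ln(1 + r)
t = 0.693147 / 0.089018
t = 7.79

t = ln(2) / ln(1 + r) = 7.79 years


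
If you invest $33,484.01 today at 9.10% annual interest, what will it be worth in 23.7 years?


Future value formula: FV = PV × (1 + r)^t
FV = $33,484.01 × (1 + 0.091)^23.7
FV = $33,484.01 × 7.87855532
FV = $263,805.63

FV = PV × (1 + r)^t = $263,805.63


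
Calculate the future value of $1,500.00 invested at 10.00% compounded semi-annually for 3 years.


Compound interest formula: A = P(1 + r/n)^(nt)
A = $1,500.00 × (1 + 0.1/2)^(2 × 3)
Growth factor: (1 + 0.1/2)^6 = 1.340096
A = $1,500.00 × 1.340096
A = $2,010.14

A = P(1 + r/n)^(nt) = $2,010.14


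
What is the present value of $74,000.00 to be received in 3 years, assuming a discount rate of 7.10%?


Present value formula: PV = FV / (1 + r)^t
PV = $74,000.00 / (1 + 0.071)^3
PV = $74,000.00 / 1.2284809
PV = $60,237.00

PV = FV / (1 + r)^t = $60,237.00


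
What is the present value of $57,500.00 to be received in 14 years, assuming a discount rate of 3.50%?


Present value formula: PV = FV / (1 + r)^t
PV = $57,500.00 / (1 + 0.035)^14
PV = $57,500.00 / 1.6186945
PV = $35,522.45

PV = FV / (1 + r)^t = $35,522.45


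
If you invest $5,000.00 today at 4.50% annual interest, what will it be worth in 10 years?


Future value formula: FV = PV × (1 + r)^t
FV = $5,000.00 × (1 + 0.045)^10
FV = $5,000.00 × 1.5529694
FV = $7,764.85

FV = PV × (1 + r)^t = $7,764.85


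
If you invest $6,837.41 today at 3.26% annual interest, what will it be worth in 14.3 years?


Future value formula: FV = PV × (1 + r)^t
FV = $6,837.41 × (1 + 0.0326)^14.3
FV = $6,837.41 × 1.582083
FV = $10,817.35

FV = PV × (1 + r)^t = $10,817.35


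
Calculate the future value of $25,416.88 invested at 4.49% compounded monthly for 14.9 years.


Compound interest formula: A = P(1 + r/n)^(nt)
A = $25,416.88 × (1 + 0.0449/12)^(12 × 14.9)
Growth factor: (1 + 0.0449/12)^178.8 = 1.9498677
A = $25,416.88 × 1.9498677
A = $49,559.55

A = P(1 + r/n)^(nt) = $49,559.55


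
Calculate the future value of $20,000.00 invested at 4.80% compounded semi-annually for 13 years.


Compound interest formula: A = P(1 + r/n)^(nt)
A = $20,000.00 × (1 + 0.048/2)^(2 × 13)
Growth factor: (1 + 0.048/2)^26 = 1.8526734
A = $20,000.00 × 1.8526734
A = $37,053.47

A = P(1 + r/n)^(nt) = $37,053.47


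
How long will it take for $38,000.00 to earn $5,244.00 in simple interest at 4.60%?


Rearrange the simple interest formula for t:
I = P × r × t  ⇒  t = I / (P × r)
t = $5,244.00 / ($38,000.00 × 0.046)
t = 3

t = I/(P×r) = 3 years


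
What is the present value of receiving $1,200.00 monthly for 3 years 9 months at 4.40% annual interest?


Present value of an ordinary annuity: PV = PMT × (1 − (1 + r)^(−n)) / r
Monthly rate r = 0.044/12 ≈ 0.00366667, n = 45
PV = $1,200.00 × (1 − (1 + 0.044/12)^(−45)) / (0.044/12)
PV = $1,200.00 × 41.413744
PV = $49,696.49

PV = PMT × (1-(1+r)^(-n))/r = $49,696.49


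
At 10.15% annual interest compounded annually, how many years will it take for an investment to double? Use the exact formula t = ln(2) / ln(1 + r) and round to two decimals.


Doubling condition: (1 + r)^t = 2
Take ln of both sides: t × ln(1 + r) = ln(2)
t = ln(2) / ln(1 + r)
t = 0.693147 / 0.096673
t = 7.17

t = ln(2) / ln(1 + r) = 7.17 years


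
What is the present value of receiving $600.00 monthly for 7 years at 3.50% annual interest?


Present value of an ordinary annuity: PV = PMT × (1 − (1 + r)^(−n)) / r
Monthly rate r = 0.035/12 ≈ 0.00291667, n = 84
PV = $600.00 × (1 − (1 + 0.035/12)^(−84)) / (0.035/12)
PV = $600.00 × 74.405589
PV = $44,643.35

PV = PMT × (1-(1+r)^(-n))/r = $44,643.35


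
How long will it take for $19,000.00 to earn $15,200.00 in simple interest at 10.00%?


Rearrange the simple interest formula for t:
I = P × r × t  ⇒  t = I / (P × r)
t = $15,200.00 / ($19,000.00 × 0.1)
t = 8

t = I/(P×r) = 8 years


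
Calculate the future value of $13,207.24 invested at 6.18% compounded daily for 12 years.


Compound interest formula: A = P(1 + r/n)^(nt)
A = $13,207.24 × (1 + 0.0618/365)^(365 × 12)
Growth factor: (1 + 0.0618/365)^4380 = 2.099160
A = $13,207.24 × 2.099160
A = $27,724.11

A = P(1 + r/n)^(nt) = $27,724.11


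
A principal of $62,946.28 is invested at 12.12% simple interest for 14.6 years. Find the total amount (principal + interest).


Total amount formula: A = P(1 + rt) = P + P·r·t
Interest: I = P × r × t = $62,946.28 × 0.1212 × 14.6 = $111,384.70
A = P + I = $62,946.28 + $111,384.70 = $174,330.98

A = P + I = P(1 + rt) = $174,330.98


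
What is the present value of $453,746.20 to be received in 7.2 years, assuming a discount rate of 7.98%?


Present value formula: PV = FV / (1 + r)^t
PV = $453,746.20 / (1 + 0.0798)^7.2
PV = $453,746.20 / 1.73808866
PV = $261,060.45

PV = FV / (1 + r)^t = $261,060.45


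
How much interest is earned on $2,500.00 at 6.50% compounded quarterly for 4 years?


Compound interest earned = final amount − principal.
A = P(1 + r/n)^(nt) = $2,500.00 × (1 + 0.065/4)^(4 × 4) = $3,235.56
Interest = A − P = $3,235.56 − $2,500.00 = $735.56

Interest = A - P = $735.56


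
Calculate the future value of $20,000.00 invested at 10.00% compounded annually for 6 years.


Compound interest formula: A = P(1 + r/n)^(nt)
A = $20,000.00 × (1 + 0.1/1)^(1 × 6)
Growth factor: (1 + 0.1/1)^6 = 1.771561
A = $20,000.00 × 1.771561
A = $35,431.22

A = P(1 + r/n)^(nt) = $35,431.22


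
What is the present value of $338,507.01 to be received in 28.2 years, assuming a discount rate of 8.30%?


Present value formula: PV = FV / (1 + r)^t
PV = $338,507.01 / (1 + 0.083)^28.2
PV = $338,507.01 / 9.473762
PV = $35,731.00

PV = FV / (1 + r)^t = $35,731.00


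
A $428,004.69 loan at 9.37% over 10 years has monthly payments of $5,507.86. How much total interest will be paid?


Total paid over the life of the loan = PMT × n.
Total paid = $5,507.86 × 120 = $660,943.20
Total interest = total paid − principal = $660,943.20 − $428,004.69 = $232,938.51

Total interest = (PMT × n) - PV = $232,938.51


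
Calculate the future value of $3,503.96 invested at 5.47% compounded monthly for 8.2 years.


Compound interest formula: A = P(1 + r/n)^(nt)
A = $3,503.96 × (1 + 0.0547/12)^(12 × 8.2)
Growth factor: (1 + 0.0547/12)^98.4 = 1.564429
A = $3,503.96 × 1.564429
A = $5,481.70

A = P(1 + r/n)^(nt) = $5,481.70


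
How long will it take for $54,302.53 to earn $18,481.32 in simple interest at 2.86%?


Rearrange the simple interest formula for t:
I = P × r × t  ⇒  t = I / (P × r)
t = $18,481.32 / ($54,302.53 × 0.0286)
t = 11.9

t = I/(P×r) = 11.9 years


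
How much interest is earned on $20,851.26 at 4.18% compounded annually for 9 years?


Compound interest earned = final amount − principal.
A = P(1 + r/n)^(nt) = $20,851.26 × (1 + 0.0418/1)^(1 × 9) = $30,143.35
Interest = A − P = $30,143.35 − $20,851.26 = $9,292.09

Interest = A - P = $9,292.09


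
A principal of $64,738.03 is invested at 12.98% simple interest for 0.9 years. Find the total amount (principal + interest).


Total amount formula: A = P(1 + rt) = P + P·r·t
Interest: I = P × r × t = $64,738.03 × 0.1298 × 0.9 = $7,562.70
A = P + I = $64,738.03 + $7,562.70 = $72,300.73

A = P + I = P(1 + rt) = $72,300.73


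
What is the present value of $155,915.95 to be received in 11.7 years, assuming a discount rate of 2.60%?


Present value formula: PV = FV / (1 + r)^t
PV = $155,915.95 / (1 + 0.026)^11.7
PV = $155,915.95 / 1.3502809
PV = $115,469.27

PV = FV / (1 + r)^t = $115,469.27


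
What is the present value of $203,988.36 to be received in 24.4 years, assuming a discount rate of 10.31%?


Present value formula: PV = FV / (1 + r)^t
PV = $203,988.36 / (1 + 0.1031)^24.4
PV = $203,988.36 / 10.959814
PV = $18,612.39

PV = FV / (1 + r)^t = $18,612.39


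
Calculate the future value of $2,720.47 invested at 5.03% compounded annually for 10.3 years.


Compound interest formula: A = P(1 + r/n)^(nt)
A = $2,720.47 × (1 + 0.0503/1)^(1 × 10.3)
Growth factor: (1 + 0.0503/1)^10.3 = 1.657783
A = $2,720.47 × 1.657783
A = $4,509.95

A = P(1 + r/n)^(nt) = $4,509.95


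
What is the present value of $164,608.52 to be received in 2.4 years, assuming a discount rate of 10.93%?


Present value formula: PV = FV / (1 + r)^t
PV = $164,608.52 / (1 + 0.1093)^2.4
PV = $164,608.52 / 1.28267796
PV = $128,331.92

PV = FV / (1 + r)^t = $128,331.92


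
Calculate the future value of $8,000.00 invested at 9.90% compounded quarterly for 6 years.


Compound interest formula: A = P(1 + r/n)^(nt)
A = $8,000.00 × (1 + 0.099/4)^(4 × 6)
Growth factor: (1 + 0.099/4)^24 = 1.798168
A = $8,000.00 × 1.798168
A = $14,385.34

A = P(1 + r/n)^(nt) = $14,385.34


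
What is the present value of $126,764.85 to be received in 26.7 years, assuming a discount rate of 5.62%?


Present value formula: PV = FV / (1 + r)^t
PV = $126,764.85 / (1 + 0.0562)^26.7
PV = $126,764.85 / 4.305490
PV = $29,442.61

PV = FV / (1 + r)^t = $29,442.61


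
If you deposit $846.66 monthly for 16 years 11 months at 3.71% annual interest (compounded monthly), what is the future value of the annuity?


Future value of an ordinary annuity: FV = PMT × ((1 + r)^n − 1) / r
Monthly rate r = 0.0371/12 ≈ 0.00309167, n = 203
FV = $846.66 × ((1 + 0.0371/12)^203 − 1) / (0.0371/12)
FV = $846.66 × 281.826203
FV = $238,610.97

FV = PMT × ((1+r)^n - 1)/r = $238,610.97


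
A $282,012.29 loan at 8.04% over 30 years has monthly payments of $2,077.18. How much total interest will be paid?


Total paid over the life of the loan = PMT × n.
Total paid = $2,077.18 × 360 = $747,784.80
Total interest = total paid − principal = $747,784.80 − $282,012.29 = $465,772.51

Total interest = (PMT × n) - PV = $465,772.51


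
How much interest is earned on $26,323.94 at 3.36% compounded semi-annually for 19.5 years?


Compound interest earned = final amount − principal.
A = P(1 + r/n)^(nt) = $26,323.94 × (1 + 0.0336/2)^(2 × 19.5) = $50,412.34
Interest = A − P = $50,412.34 − $26,323.94 = $24,088.40

Interest = A - P = $24,088.40


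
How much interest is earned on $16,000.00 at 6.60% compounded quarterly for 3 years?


Compound interest earned = final amount − principal.
A = P(1 + r/n)^(nt) = $16,000.00 × (1 + 0.066/4)^(4 × 3) = $19,471.91
Interest = A − P = $19,471.91 − $16,000.00 = $3,471.91

Interest = A - P = $3,471.91


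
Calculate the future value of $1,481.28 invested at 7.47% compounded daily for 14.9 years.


Compound interest formula: A = P(1 + r/n)^(nt)
A = $1,481.28 × (1 + 0.0747/365)^(365 × 14.9)
Growth factor: (1 + 0.0747/365)^5438.5 = 3.043220
A = $1,481.28 × 3.043220
A = $4,507.86

A = P(1 + r/n)^(nt) = $4,507.86


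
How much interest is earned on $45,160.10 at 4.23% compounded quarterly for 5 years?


Compound interest earned = final amount − principal.
A = P(1 + r/n)^(nt) = $45,160.10 × (1 + 0.0423/4)^(4 × 5) = $55,734.73
Interest = A − P = $55,734.73 − $45,160.10 = $10,574.63

Interest = A - P = $10,574.63


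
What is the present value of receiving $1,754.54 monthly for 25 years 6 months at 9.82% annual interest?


Present value of an ordinary annuity: PV = PMT × (1 − (1 + r)^(−n)) / r
Monthly rate r = 0.0982/12 ≈ 0.00818333, n = 306
PV = $1,754.54 × (1 − (1 + 0.0982/12)^(−306)) / (0.0982/12)
PV = $1,754.54 × 112.107562
PV = $196,697.20

PV = PMT × (1-(1+r)^(-n))/r = $196,697.20


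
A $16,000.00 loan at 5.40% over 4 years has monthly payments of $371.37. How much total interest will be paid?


Total paid over the life of the loan = PMT × n.
Total paid = $371.37 × 48 = $17,825.76
Total interest = total paid − principal = $17,825.76 − $16,000.00 = $1,825.76

Total interest = (PMT × n) - PV = $1,825.76


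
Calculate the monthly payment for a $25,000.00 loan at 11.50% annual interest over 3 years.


Loan payment formula: PMT = PV × r / (1 − (1 + r)^(−n))
Monthly rate r = 0.115/12 ≈ 0.00958333, n = 36 months
Denominator: 1 − (1 + 0.115/12)^(−36) = 0.290615
PMT = $25,000.00 × (0.115/12) / 0.290615
PMT = $824.40 per month

PMT = PV × r / (1-(1+r)^(-n)) = $824.40/month


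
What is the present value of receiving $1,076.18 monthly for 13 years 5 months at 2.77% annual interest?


Present value of an ordinary annuity: PV = PMT × (1 − (1 + r)^(−n)) / r
Monthly rate r = 0.0277/12 ≈ 0.00230833, n = 161
PV = $1,076.18 × (1 − (1 + 0.0277/12)^(−161)) / (0.0277/12)
PV = $1,076.18 × 134.340776
PV = $144,574.86

PV = PMT × (1-(1+r)^(-n))/r = $144,574.86


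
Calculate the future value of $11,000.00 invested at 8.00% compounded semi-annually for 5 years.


Compound interest formula: A = P(1 + r/n)^(nt)
A = $11,000.00 × (1 + 0.08/2)^(2 × 5)
Growth factor: (1 + 0.08/2)^10 = 1.4802443
A = $11,000.00 × 1.4802443
A = $16,282.69

A = P(1 + r/n)^(nt) = $16,282.69


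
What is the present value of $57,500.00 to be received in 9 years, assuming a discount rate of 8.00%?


Present value formula: PV = FV / (1 + r)^t
PV = $57,500.00 / (1 + 0.08)^9
PV = $57,500.00 / 1.9990046
PV = $28,764.32

PV = FV / (1 + r)^t = $28,764.32


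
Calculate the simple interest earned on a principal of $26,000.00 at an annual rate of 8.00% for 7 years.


Simple interest formula: I = P × r × t
I = $26,000.00 × 0.08 × 7
I = $14,560.00

I = P × r × t = $14,560.00


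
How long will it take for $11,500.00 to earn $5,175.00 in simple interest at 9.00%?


Rearrange the simple interest formula for t:
I = P × r × t  ⇒  t = I / (P × r)
t = $5,175.00 / ($11,500.00 × 0.09)
t = 5

t = I/(P×r) = 5 years


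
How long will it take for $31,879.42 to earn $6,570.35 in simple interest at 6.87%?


Rearrange the simple interest formula for t:
I = P × r × t  ⇒  t = I / (P × r)
t = $6,570.35 / ($31,879.42 × 0.0687)
t = 3

t = I/(P×r) = 3 years


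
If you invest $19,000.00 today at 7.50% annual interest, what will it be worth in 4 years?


Future value formula: FV = PV × (1 + r)^t
FV = $19,000.00 × (1 + 0.075)^4
FV = $19,000.00 × 1.335469
FV = $25,373.91

FV = PV × (1 + r)^t = $25,373.91


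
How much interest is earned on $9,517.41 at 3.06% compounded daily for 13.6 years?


Compound interest earned = final amount − principal.
A = P(1 + r/n)^(nt) = $9,517.41 × (1 + 0.0306/365)^(365 × 13.6) = $14,429.36
Interest = A − P = $14,429.36 − $9,517.41 = $4,911.95

Interest = A - P = $4,911.95


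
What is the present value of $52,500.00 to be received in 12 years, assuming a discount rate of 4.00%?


Present value formula: PV = FV / (1 + r)^t
PV = $52,500.00 / (1 + 0.04)^12
PV = $52,500.00 / 1.601032
PV = $32,791.35

PV = FV / (1 + r)^t = $32,791.35


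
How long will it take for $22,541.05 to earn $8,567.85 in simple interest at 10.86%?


Rearrange the simple interest formula for t:
I = P × r × t  ⇒  t = I / (P × r)
t = $8,567.85 / ($22,541.05 × 0.1086)
t = 3.5

t = I/(P×r) = 3.5 years


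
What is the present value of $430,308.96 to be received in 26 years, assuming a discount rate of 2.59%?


Present value formula: PV = FV / (1 + r)^t
PV = $430,308.96 / (1 + 0.0259)^26
PV = $430,308.96 / 1.944154501
PV = $221,334.75

PV = FV / (1 + r)^t = $221,334.75


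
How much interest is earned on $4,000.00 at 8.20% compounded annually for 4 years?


Compound interest earned = final amount − principal.
A = P(1 + r/n)^(nt) = $4,000.00 × (1 + 0.082/1)^(1 × 4) = $5,482.38
Interest = A − P = $5,482.38 − $4,000.00 = $1,482.38

Interest = A - P = $1,482.38


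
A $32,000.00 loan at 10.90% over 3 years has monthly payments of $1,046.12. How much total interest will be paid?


Total paid over the life of the loan = PMT × n.
Total paid = $1,046.12 × 36 = $37,660.32
Total interest = total paid − principal = $37,660.32 − $32,000.00 = $5,660.32

Total interest = (PMT × n) - PV = $5,660.32


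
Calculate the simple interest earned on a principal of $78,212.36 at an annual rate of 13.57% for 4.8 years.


Simple interest formula: I = P × r × t
I = $78,212.36 × 0.1357 × 4.8
I = $50,944.40

I = P × r × t = $50,944.40


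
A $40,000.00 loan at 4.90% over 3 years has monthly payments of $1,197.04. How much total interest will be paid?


Total paid over the life of the loan = PMT × n.
Total paid = $1,197.04 × 36 = $43,093.44
Total interest = total paid − principal = $43,093.44 − $40,000.00 = $3,093.44

Total interest = (PMT × n) - PV = $3,093.44


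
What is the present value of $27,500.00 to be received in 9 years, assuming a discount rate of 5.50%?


Present value formula: PV = FV / (1 + r)^t
PV = $27,500.00 / (1 + 0.055)^9
PV = $27,500.00 / 1.6190943
PV = $16,984.80

PV = FV / (1 + r)^t = $16,984.80


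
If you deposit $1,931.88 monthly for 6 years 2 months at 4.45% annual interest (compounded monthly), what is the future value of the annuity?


Future value of an ordinary annuity: FV = PMT × ((1 + r)^n − 1) / r
Monthly rate r = 0.0445/12 ≈ 0.00370833, n = 74
FV = $1,931.88 × ((1 + 0.0445/12)^74 − 1) / (0.0445/12)
FV = $1,931.88 × 84.969509
FV = $164,150.90

FV = PMT × ((1+r)^n - 1)/r = $164,150.90


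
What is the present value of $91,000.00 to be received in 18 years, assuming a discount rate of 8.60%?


Present value formula: PV = FV / (1 + r)^t
PV = $91,000.00 / (1 + 0.086)^18
PV = $91,000.00 / 4.415062
PV = $20,611.26

PV = FV / (1 + r)^t = $20,611.26


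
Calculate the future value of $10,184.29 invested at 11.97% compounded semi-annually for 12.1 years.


Compound interest formula: A = P(1 + r/n)^(nt)
A = $10,184.29 × (1 + 0.1197/2)^(2 × 12.1)
Growth factor: (1 + 0.1197/2)^24.2 = 4.082391
A = $10,184.29 × 4.082391
A = $41,576.25

A = P(1 + r/n)^(nt) = $41,576.25


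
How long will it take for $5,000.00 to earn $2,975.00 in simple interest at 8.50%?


Rearrange the simple interest formula for t:
I = P × r × t  ⇒  t = I / (P × r)
t = $2,975.00 / ($5,000.00 × 0.085)
t = 7

t = I/(P×r) = 7 years


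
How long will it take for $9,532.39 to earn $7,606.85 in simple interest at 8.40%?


Rearrange the simple interest formula for t:
I = P × r × t  ⇒  t = I / (P × r)
t = $7,606.85 / ($9,532.39 × 0.084)
t = 9.5

t = I/(P×r) = 9.5 years


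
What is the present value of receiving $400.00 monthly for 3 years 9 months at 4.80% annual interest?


Present value of an ordinary annuity: PV = PMT × (1 − (1 + r)^(−n)) / r
Monthly rate r = 0.048/12 = 0.004, n = 45
PV = $400.00 × (1 − (1 + 0.048/12)^(−45)) / (0.048/12)
PV = $400.00 × 41.107459
PV = $16,442.98

PV = PMT × (1-(1+r)^(-n))/r = $16,442.98


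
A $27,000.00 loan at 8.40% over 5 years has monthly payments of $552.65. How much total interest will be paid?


Total paid over the life of the loan = PMT × n.
Total paid = $552.65 × 60 = $33,159.00
Total interest = total paid − principal = $33,159.00 − $27,000.00 = $6,159.00

Total interest = (PMT × n) - PV = $6,159.00


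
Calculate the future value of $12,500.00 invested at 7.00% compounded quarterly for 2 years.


Compound interest formula: A = P(1 + r/n)^(nt)
A = $12,500.00 × (1 + 0.07/4)^(4 × 2)
Growth factor: (1 + 0.07/4)^8 = 1.1488818
A = $12,500.00 × 1.1488818
A = $14,361.02

A = P(1 + r/n)^(nt) = $14,361.02


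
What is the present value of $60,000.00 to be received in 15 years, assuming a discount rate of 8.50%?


Present value formula: PV = FV / (1 + r)^t
PV = $60,000.00 / (1 + 0.085)^15
PV = $60,000.00 / 3.399743
PV = $17,648.39

PV = FV / (1 + r)^t = $17,648.39


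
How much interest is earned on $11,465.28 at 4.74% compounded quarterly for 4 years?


Compound interest earned = final amount − principal.
A = P(1 + r/n)^(nt) = $11,465.28 × (1 + 0.0474/4)^(4 × 4) = $13,843.40
Interest = A − P = $13,843.40 − $11,465.28 = $2,378.12

Interest = A - P = $2,378.12


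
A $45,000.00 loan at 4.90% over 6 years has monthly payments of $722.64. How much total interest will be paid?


Total paid over the life of the loan = PMT × n.
Total paid = $722.64 × 72 = $52,030.08
Total interest = total paid − principal = $52,030.08 − $45,000.00 = $7,030.08

Total interest = (PMT × n) - PV = $7,030.08


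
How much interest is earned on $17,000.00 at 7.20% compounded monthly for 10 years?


Compound interest earned = final amount − principal.
A = P(1 + r/n)^(nt) = $17,000.00 × (1 + 0.072/12)^(12 × 10) = $34,850.31
Interest = A − P = $34,850.31 − $17,000.00 = $17,850.31

Interest = A - P = $17,850.31


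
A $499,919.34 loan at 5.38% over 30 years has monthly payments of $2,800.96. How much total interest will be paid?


Total paid over the life of the loan = PMT × n.
Total paid = $2,800.96 × 360 = $1,008,345.60
Total interest = total paid − principal = $1,008,345.60 − $499,919.34 = $508,426.26

Total interest = (PMT × n) - PV = $508,426.26


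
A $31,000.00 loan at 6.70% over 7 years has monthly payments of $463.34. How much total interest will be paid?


Total paid over the life of the loan = PMT × n.
Total paid = $463.34 × 84 = $38,920.56
Total interest = total paid − principal = $38,920.56 − $31,000.00 = $7,920.56

Total interest = (PMT × n) - PV = $7,920.56


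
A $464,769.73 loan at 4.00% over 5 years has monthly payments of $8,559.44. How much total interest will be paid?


Total paid over the life of the loan = PMT × n.
Total paid = $8,559.44 × 60 = $513,566.40
Total interest = total paid − principal = $513,566.40 − $464,769.73 = $48,796.67

Total interest = (PMT × n) - PV = $48,796.67


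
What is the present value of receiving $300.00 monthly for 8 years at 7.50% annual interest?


Present value of an ordinary annuity: PV = PMT × (1 − (1 + r)^(−n)) / r
Monthly rate r = 0.075/12 = 0.00625, n = 96
PV = $300.00 × (1 − (1 + 0.075/12)^(−96)) / (0.075/12)
PV = $300.00 × 72.026024
PV = $21,607.81

PV = PMT × (1-(1+r)^(-n))/r = $21,607.81


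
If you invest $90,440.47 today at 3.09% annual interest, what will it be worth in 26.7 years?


Future value formula: FV = PV × (1 + r)^t
FV = $90,440.47 × (1 + 0.0309)^26.7
FV = $90,440.47 × 2.25362477
FV = $203,818.88

FV = PV × (1 + r)^t = $203,818.88


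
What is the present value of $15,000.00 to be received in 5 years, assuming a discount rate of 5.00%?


Present value formula: PV = FV / (1 + r)^t
PV = $15,000.00 / (1 + 0.05)^5
PV = $15,000.00 / 1.276282
PV = $11,752.89

PV = FV / (1 + r)^t = $11,752.89


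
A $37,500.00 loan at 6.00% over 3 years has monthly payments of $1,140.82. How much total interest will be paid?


Total paid over the life of the loan = PMT × n.
Total paid = $1,140.82 × 36 = $41,069.52
Total interest = total paid − principal = $41,069.52 − $37,500.00 = $3,569.52

Total interest = (PMT × n) - PV = $3,569.52


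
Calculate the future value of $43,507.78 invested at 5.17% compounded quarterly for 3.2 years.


Compound interest formula: A = P(1 + r/n)^(nt)
A = $43,507.78 × (1 + 0.0517/4)^(4 × 3.2)
Growth factor: (1 + 0.0517/4)^12.8 = 1.178662
A = $43,507.78 × 1.178662
A = $51,280.97

A = P(1 + r/n)^(nt) = $51,280.97


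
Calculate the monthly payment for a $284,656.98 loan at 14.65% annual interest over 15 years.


Loan payment formula: PMT = PV × r / (1 − (1 + r)^(−n))
Monthly rate r = 0.1465/12 ≈ 0.01220833, n = 180 months
Denominator: 1 − (1 + 0.1465/12)^(−180) = 0.8874316
PMT = $284,656.98 × (0.1465/12) / 0.8874316
PMT = $3,916.01 per month

PMT = PV × r / (1-(1+r)^(-n)) = $3,916.01/month


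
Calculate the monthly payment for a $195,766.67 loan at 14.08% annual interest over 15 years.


Loan payment formula: PMT = PV × r / (1 − (1 + r)^(−n))
Monthly rate r = 0.1408/12 ≈ 0.01173333, n = 180 months
Denominator: 1 − (1 + 0.1408/12)^(−180) = 0.8775075
PMT = $195,766.67 × (0.1408/12) / 0.8775075
PMT = $2,617.64 per month

PMT = PV × r / (1-(1+r)^(-n)) = $2,617.64/month


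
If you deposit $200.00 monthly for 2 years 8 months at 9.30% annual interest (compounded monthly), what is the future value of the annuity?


Future value of an ordinary annuity: FV = PMT × ((1 + r)^n − 1) / r
Monthly rate r = 0.093/12 = 0.00775, n = 32
FV = $200.00 × ((1 + 0.093/12)^32 − 1) / (0.093/12)
FV = $200.00 × 36.159401
FV = $7,231.88

FV = PMT × ((1+r)^n - 1)/r = $7,231.88


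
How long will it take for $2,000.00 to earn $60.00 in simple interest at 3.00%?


Rearrange the simple interest formula for t:
I = P × r × t  ⇒  t = I / (P × r)
t = $60.00 / ($2,000.00 × 0.03)
t = 1

t = I/(P×r) = 1 year


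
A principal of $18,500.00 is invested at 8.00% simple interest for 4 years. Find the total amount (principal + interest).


Total amount formula: A = P(1 + rt) = P + P·r·t
Interest: I = P × r × t = $18,500.00 × 0.08 × 4 = $5,920.00
A = P + I = $18,500.00 + $5,920.00 = $24,420.00

A = P + I = P(1 + rt) = $24,420.00


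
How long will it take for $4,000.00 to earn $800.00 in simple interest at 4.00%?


Rearrange the simple interest formula for t:
I = P × r × t  ⇒  t = I / (P × r)
t = $800.00 / ($4,000.00 × 0.04)
t = 5

t = I/(P×r) = 5 years


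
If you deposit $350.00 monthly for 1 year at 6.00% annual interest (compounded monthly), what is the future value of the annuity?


Future value of an ordinary annuity: FV = PMT × ((1 + r)^n − 1) / r
Monthly rate r = 0.06/12 = 0.005, n = 12
FV = $350.00 × ((1 + 0.06/12)^12 − 1) / (0.06/12)
FV = $350.00 × 12.335562
FV = $4,317.45

FV = PMT × ((1+r)^n - 1)/r = $4,317.45


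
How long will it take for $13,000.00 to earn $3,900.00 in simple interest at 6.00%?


Rearrange the simple interest formula for t:
I = P × r × t  ⇒  t = I / (P × r)
t = $3,900.00 / ($13,000.00 × 0.06)
t = 5

t = I/(P×r) = 5 years


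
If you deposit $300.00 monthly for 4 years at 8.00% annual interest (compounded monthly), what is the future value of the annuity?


Future value of an ordinary annuity: FV = PMT × ((1 + r)^n − 1) / r
Monthly rate r = 0.08/12 ≈ 0.00666667, n = 48
FV = $300.00 × ((1 + 0.08/12)^48 − 1) / (0.08/12)
FV = $300.00 × 56.349915
FV = $16,904.97

FV = PMT × ((1+r)^n - 1)/r = $16,904.97


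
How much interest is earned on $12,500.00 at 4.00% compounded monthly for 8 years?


Compound interest earned = final amount − principal.
A = P(1 + r/n)^(nt) = $12,500.00 × (1 + 0.04/12)^(12 × 8) = $17,204.94
Interest = A − P = $17,204.94 − $12,500.00 = $4,704.94

Interest = A - P = $4,704.94


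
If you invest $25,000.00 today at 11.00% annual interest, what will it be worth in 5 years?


Future value formula: FV = PV × (1 + r)^t
FV = $25,000.00 × (1 + 0.11)^5
FV = $25,000.00 × 1.685058
FV = $42,126.45

FV = PV × (1 + r)^t = $42,126.45


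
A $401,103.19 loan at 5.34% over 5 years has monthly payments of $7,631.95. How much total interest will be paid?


Total paid over the life of the loan = PMT × n.
Total paid = $7,631.95 × 60 = $457,917.00
Total interest = total paid − principal = $457,917.00 − $401,103.19 = $56,813.81

Total interest = (PMT × n) - PV = $56,813.81


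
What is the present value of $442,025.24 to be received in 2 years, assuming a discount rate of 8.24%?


Present value formula: PV = FV / (1 + r)^t
PV = $442,025.24 / (1 + 0.0824)^2
PV = $442,025.24 / 1.17158976
PV = $377,286.70

PV = FV / (1 + r)^t = $377,286.70


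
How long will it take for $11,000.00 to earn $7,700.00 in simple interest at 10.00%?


Rearrange the simple interest formula for t:
I = P × r × t  ⇒  t = I / (P × r)
t = $7,700.00 / ($11,000.00 × 0.1)
t = 7

t = I/(P×r) = 7 years


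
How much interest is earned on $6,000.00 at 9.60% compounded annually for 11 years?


Compound interest earned = final amount − principal.
A = P(1 + r/n)^(nt) = $6,000.00 × (1 + 0.096/1)^(1 × 11) = $16,446.27
Interest = A − P = $16,446.27 − $6,000.00 = $10,446.27

Interest = A - P = $10,446.27


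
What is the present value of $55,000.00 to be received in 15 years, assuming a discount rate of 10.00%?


Present value formula: PV = FV / (1 + r)^t
PV = $55,000.00 / (1 + 0.1)^15
PV = $55,000.00 / 4.177248
PV = $13,166.56

PV = FV / (1 + r)^t = $13,166.56


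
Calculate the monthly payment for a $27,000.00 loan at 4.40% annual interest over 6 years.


Loan payment formula: PMT = PV × r / (1 − (1 + r)^(−n))
Monthly rate r = 0.044/12 ≈ 0.00366667, n = 72 months
Denominator: 1 − (1 + 0.044/12)^(−72) = 0.231656
PMT = $27,000.00 × (0.044/12) / 0.231656
PMT = $427.36 per month

PMT = PV × r / (1-(1+r)^(-n)) = $427.36/month


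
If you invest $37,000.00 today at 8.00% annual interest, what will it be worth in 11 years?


Future value formula: FV = PV × (1 + r)^t
FV = $37,000.00 × (1 + 0.08)^11
FV = $37,000.00 × 2.331639
FV = $86,270.64

FV = PV × (1 + r)^t = $86,270.64


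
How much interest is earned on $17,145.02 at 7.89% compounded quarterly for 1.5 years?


Compound interest earned = final amount − principal.
A = P(1 + r/n)^(nt) = $17,145.02 × (1 + 0.0789/4)^(4 × 1.5) = $19,276.86
Interest = A − P = $19,276.86 − $17,145.02 = $2,131.84

Interest = A - P = $2,131.84


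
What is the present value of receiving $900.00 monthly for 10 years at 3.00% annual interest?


Present value of an ordinary annuity: PV = PMT × (1 − (1 + r)^(−n)) / r
Monthly rate r = 0.03/12 = 0.0025, n = 120
PV = $900.00 × (1 − (1 + 0.03/12)^(−120)) / (0.03/12)
PV = $900.00 × 103.561753
PV = $93,205.58

PV = PMT × (1-(1+r)^(-n))/r = $93,205.58


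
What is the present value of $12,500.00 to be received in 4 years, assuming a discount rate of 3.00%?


Present value formula: PV = FV / (1 + r)^t
PV = $12,500.00 / (1 + 0.03)^4
PV = $12,500.00 / 1.125509
PV = $11,106.09

PV = FV / (1 + r)^t = $11,106.09


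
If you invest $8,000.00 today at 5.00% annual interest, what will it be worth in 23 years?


Future value formula: FV = PV × (1 + r)^t
FV = $8,000.00 × (1 + 0.05)^23
FV = $8,000.00 × 3.071524
FV = $24,572.19

FV = PV × (1 + r)^t = $24,572.19


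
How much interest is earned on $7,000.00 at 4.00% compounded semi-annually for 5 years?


Compound interest earned = final amount − principal.
A = P(1 + r/n)^(nt) = $7,000.00 × (1 + 0.04/2)^(2 × 5) = $8,532.96
Interest = A − P = $8,532.96 − $7,000.00 = $1,532.96

Interest = A - P = $1,532.96


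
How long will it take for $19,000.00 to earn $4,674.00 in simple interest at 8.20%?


Rearrange the simple interest formula for t:
I = P × r × t  ⇒  t = I / (P × r)
t = $4,674.00 / ($19,000.00 × 0.082)
t = 3

t = I/(P×r) = 3 years


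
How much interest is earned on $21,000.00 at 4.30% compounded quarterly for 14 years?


Compound interest earned = final amount − principal.
A = P(1 + r/n)^(nt) = $21,000.00 × (1 + 0.043/4)^(4 × 14) = $38,218.12
Interest = A − P = $38,218.12 − $21,000.00 = $17,218.12

Interest = A - P = $17,218.12


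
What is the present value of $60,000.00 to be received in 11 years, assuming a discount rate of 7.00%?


Present value formula: PV = FV / (1 + r)^t
PV = $60,000.00 / (1 + 0.07)^11
PV = $60,000.00 / 2.104852
PV = $28,505.57

PV = FV / (1 + r)^t = $28,505.57


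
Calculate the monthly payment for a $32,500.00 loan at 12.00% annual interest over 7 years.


Loan payment formula: PMT = PV × r / (1 − (1 + r)^(−n))
Monthly rate r = 0.12/12 = 0.01, n = 84 months
Denominator: 1 − (1 + 0.12/12)^(−84) = 0.566485
PMT = $32,500.00 × (0.12/12) / 0.566485
PMT = $573.71 per month

PMT = PV × r / (1-(1+r)^(-n)) = $573.71/month


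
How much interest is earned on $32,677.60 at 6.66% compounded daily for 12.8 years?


Compound interest earned = final amount − principal.
A = P(1 + r/n)^(nt) = $32,677.60 × (1 + 0.0666/365)^(365 × 12.8) = $76,637.93
Interest = A − P = $76,637.93 − $32,677.60 = $43,960.33

Interest = A - P = $43,960.33


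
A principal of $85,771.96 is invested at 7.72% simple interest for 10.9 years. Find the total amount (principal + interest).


Total amount formula: A = P(1 + rt) = P + P·r·t
Interest: I = P × r × t = $85,771.96 × 0.0772 × 10.9 = $72,175.39
A = P + I = $85,771.96 + $72,175.39 = $157,947.35

A = P + I = P(1 + rt) = $157,947.35


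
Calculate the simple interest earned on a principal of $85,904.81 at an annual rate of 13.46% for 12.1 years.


Simple interest formula: I = P × r × t
I = $85,904.81 × 0.1346 × 12.1
I = $139,909.73

I = P × r × t = $139,909.73


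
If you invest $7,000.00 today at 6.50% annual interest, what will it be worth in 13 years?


Future value formula: FV = PV × (1 + r)^t
FV = $7,000.00 × (1 + 0.065)^13
FV = $7,000.00 × 2.267487
FV = $15,872.41

FV = PV × (1 + r)^t = $15,872.41


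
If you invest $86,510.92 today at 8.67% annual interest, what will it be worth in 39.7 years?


Future value formula: FV = PV × (1 + r)^t
FV = $86,510.92 × (1 + 0.0867)^39.7
FV = $86,510.92 × 27.1364969
FV = $2,347,603.31

FV = PV × (1 + r)^t = $2,347,603.31


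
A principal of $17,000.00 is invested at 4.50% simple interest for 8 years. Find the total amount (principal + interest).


Total amount formula: A = P(1 + rt) = P + P·r·t
Interest: I = P × r × t = $17,000.00 × 0.045 × 8 = $6,120.00
A = P + I = $17,000.00 + $6,120.00 = $23,120.00

A = P + I = P(1 + rt) = $23,120.00


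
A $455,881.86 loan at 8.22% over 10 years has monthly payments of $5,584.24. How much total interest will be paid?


Total paid over the life of the loan = PMT × n.
Total paid = $5,584.24 × 120 = $670,108.80
Total interest = total paid − principal = $670,108.80 − $455,881.86 = $214,226.94

Total interest = (PMT × n) - PV = $214,226.94


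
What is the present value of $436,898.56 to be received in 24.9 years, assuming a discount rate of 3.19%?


Present value formula: PV = FV / (1 + r)^t
PV = $436,898.56 / (1 + 0.0319)^24.9
PV = $436,898.56 / 2.1856295
PV = $199,895.98

PV = FV / (1 + r)^t = $199,895.98


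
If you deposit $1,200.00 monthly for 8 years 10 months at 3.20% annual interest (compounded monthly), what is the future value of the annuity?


Future value of an ordinary annuity: FV = PMT × ((1 + r)^n − 1) / r
Monthly rate r = 0.032/12 ≈ 0.00266667, n = 106
FV = $1,200.00 × ((1 + 0.032/12)^106 − 1) / (0.032/12)
FV = $1,200.00 × 122.311441
FV = $146,773.73

FV = PMT × ((1+r)^n - 1)/r = $146,773.73


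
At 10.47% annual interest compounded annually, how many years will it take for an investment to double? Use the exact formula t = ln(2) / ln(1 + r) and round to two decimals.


Doubling condition: (1 + r)^t = 2
Take ln of both sides: t × ln(1 + r) = ln(2)
t = ln(2) / ln(1 + r)
t = 0.693147 / 0.099574
t = 6.96

t = ln(2) / ln(1 + r) = 6.96 years


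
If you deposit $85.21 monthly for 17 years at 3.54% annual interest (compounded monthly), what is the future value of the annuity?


Future value of an ordinary annuity: FV = PMT × ((1 + r)^n − 1) / r
Monthly rate r = 0.0354/12 = 0.00295, n = 204
FV = $85.21 × ((1 + 0.0354/12)^204 − 1) / (0.0354/12)
FV = $85.21 × 279.249199
FV = $23,794.82

FV = PMT × ((1+r)^n - 1)/r = $23,794.82


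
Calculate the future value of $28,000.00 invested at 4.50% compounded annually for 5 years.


Compound interest formula: A = P(1 + r/n)^(nt)
A = $28,000.00 × (1 + 0.045/1)^(1 × 5)
Growth factor: (1 + 0.045/1)^5 = 1.2461819
A = $28,000.00 × 1.2461819
A = $34,893.09

A = P(1 + r/n)^(nt) = $34,893.09


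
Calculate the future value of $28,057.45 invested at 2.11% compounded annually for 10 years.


Compound interest formula: A = P(1 + r/n)^(nt)
A = $28,057.45 × (1 + 0.0211/1)^(1 × 10)
Growth factor: (1 + 0.0211/1)^10 = 1.2322044
A = $28,057.45 × 1.2322044
A = $34,572.51

A = P(1 + r/n)^(nt) = $34,572.51


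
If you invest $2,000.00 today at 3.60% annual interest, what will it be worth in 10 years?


Future value formula: FV = PV × (1 + r)^t
FV = $2,000.00 × (1 + 0.036)^10
FV = $2,000.00 × 1.424287
FV = $2,848.57

FV = PV × (1 + r)^t = $2,848.57


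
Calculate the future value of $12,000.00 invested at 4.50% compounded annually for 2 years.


Compound interest formula: A = P(1 + r/n)^(nt)
A = $12,000.00 × (1 + 0.045/1)^(1 × 2)
Growth factor: (1 + 0.045/1)^2 = 1.092025
A = $12,000.00 × 1.092025
A = $13,104.30

A = P(1 + r/n)^(nt) = $13,104.30


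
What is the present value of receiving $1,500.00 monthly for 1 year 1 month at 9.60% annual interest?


Present value of an ordinary annuity: PV = PMT × (1 − (1 + r)^(−n)) / r
Monthly rate r = 0.096/12 = 0.008, n = 13
PV = $1,500.00 × (1 − (1 + 0.096/12)^(−13)) / (0.096/12)
PV = $1,500.00 × 12.300213
PV = $18,450.32

PV = PMT × (1-(1+r)^(-n))/r = $18,450.32


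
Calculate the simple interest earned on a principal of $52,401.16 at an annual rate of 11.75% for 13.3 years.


Simple interest formula: I = P × r × t
I = $52,401.16 × 0.1175 × 13.3
I = $81,889.91

I = P × r × t = $81,889.91


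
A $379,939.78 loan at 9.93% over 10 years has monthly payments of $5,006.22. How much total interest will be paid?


Total paid over the life of the loan = PMT × n.
Total paid = $5,006.22 × 120 = $600,746.40
Total interest = total paid − principal = $600,746.40 − $379,939.78 = $220,806.62

Total interest = (PMT × n) - PV = $220,806.62


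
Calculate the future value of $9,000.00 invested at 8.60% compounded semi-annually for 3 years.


Compound interest formula: A = P(1 + r/n)^(nt)
A = $9,000.00 × (1 + 0.086/2)^(2 × 3)
Growth factor: (1 + 0.086/2)^6 = 1.2873773
A = $9,000.00 × 1.2873773
A = $11,586.40

A = P(1 + r/n)^(nt) = $11,586.40


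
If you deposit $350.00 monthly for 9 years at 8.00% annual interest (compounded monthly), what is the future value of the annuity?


Future value of an ordinary annuity: FV = PMT × ((1 + r)^n − 1) / r
Monthly rate r = 0.08/12 ≈ 0.00666667, n = 108
FV = $350.00 × ((1 + 0.08/12)^108 − 1) / (0.08/12)
FV = $350.00 × 157.429535
FV = $55,100.34

FV = PMT × ((1+r)^n - 1)/r = $55,100.34


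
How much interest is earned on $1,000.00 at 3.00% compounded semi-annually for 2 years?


Compound interest earned = final amount − principal.
A = P(1 + r/n)^(nt) = $1,000.00 × (1 + 0.03/2)^(2 × 2) = $1,061.36
Interest = A − P = $1,061.36 − $1,000.00 = $61.36

Interest = A - P = $61.36


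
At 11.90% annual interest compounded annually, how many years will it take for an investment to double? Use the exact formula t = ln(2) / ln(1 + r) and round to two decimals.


Doubling condition: (1 + r)^t = 2
Take ln of both sides: t × ln(1 + r) = ln(2)
t = ln(2) / ln(1 + r)
t = 0.693147 / 0.112435
t = 6.16

t = ln(2) / ln(1 + r) = 6.16 years
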